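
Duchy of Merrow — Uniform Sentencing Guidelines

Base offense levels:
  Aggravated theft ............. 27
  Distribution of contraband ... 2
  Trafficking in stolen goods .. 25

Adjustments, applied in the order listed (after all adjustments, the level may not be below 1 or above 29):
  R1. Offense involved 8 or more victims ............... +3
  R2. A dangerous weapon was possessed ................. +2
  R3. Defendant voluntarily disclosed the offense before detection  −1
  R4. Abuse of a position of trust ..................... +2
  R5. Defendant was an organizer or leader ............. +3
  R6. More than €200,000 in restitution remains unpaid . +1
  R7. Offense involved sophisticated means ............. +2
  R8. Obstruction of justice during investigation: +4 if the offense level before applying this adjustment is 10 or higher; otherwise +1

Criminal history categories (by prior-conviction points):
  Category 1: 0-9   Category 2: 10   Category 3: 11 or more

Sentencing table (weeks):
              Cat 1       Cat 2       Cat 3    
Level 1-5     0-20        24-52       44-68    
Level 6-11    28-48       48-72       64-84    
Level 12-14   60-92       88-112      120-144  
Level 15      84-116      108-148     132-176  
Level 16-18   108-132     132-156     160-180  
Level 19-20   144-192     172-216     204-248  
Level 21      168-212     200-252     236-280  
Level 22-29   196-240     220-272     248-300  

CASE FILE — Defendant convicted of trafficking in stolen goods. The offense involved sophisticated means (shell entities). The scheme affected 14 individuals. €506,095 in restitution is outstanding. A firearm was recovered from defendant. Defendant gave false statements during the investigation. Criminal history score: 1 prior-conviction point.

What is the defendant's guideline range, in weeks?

Base offense level for trafficking in stolen goods: 25.
R1 applies: 25 + 3 = 28.
R2 applies: 28 + 2 = 30.
R5 does not apply.
R6 applies: 30 + 1 = 31.
R7 applies: 31 + 2 = 33.
R8 applies (level before this adjustment is 33 ≥ 10, so +4): 33 + 4 = 37.
Level 37 exceeds the maximum of 29; capped at 29.
Final offense level: 29.
Criminal history: 1 prior point → Category 1 (0-9).
Level 29 falls in the 22-29 band.
Grid: Level 22-29 × Category 1 = 196-240 weeks.

196-240 weeks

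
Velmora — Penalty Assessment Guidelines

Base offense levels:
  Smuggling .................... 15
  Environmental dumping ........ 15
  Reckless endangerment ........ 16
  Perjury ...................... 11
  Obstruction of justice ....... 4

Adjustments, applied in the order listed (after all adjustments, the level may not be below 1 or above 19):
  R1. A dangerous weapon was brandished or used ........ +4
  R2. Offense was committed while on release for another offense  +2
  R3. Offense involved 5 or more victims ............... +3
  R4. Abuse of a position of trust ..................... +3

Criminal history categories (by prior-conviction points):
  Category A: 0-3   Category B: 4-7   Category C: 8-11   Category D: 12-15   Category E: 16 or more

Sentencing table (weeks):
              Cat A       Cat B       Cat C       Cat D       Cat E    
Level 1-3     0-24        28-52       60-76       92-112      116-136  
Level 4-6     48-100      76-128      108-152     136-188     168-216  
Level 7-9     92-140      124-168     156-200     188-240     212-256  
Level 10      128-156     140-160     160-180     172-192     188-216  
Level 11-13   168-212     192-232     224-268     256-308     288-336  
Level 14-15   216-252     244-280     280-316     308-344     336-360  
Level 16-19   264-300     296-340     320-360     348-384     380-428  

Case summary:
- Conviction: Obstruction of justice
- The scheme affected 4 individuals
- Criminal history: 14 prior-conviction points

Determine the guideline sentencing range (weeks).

Base offense level for obstruction of justice: 4.
Final offense level: 4.
Criminal history: 14 prior points → Category D (12-15).
Level 4 falls in the 4-6 band.
Grid: Level 4-6 × Category D = 136-188 weeks.

136-188 weeks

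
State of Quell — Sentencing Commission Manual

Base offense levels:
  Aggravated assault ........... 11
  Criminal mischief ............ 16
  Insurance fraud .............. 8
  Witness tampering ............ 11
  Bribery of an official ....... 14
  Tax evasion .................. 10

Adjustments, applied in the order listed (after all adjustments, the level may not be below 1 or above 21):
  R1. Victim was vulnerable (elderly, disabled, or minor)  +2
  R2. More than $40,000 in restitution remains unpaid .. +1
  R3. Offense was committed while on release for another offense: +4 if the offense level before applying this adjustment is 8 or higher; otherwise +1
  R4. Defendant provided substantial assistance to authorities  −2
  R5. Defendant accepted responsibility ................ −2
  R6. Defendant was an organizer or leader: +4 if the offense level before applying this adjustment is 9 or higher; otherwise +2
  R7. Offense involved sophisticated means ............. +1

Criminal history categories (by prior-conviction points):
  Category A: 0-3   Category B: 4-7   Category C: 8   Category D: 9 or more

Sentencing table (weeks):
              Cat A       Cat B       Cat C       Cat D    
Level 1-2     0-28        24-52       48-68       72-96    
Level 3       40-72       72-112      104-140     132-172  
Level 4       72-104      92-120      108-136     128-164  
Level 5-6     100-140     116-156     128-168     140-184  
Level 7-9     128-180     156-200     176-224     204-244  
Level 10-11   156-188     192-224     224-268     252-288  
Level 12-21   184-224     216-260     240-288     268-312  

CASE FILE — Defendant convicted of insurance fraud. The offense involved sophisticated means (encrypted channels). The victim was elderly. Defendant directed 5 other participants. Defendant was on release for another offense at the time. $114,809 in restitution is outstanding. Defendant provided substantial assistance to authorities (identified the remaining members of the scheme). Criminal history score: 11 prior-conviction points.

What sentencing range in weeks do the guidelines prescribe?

268-312 weeks

Base offense level for insurance fraud: 8.
R1 applies: 8 + 2 = 10.
R2 applies: 10 + 1 = 11.
R3 applies (level before this adjustment is 11 ≥ 8, so +4): 11 + 4 = 15.
R4 applies: 15 − 2 = 13.
R5 does not apply.
R6 applies (level before this adjustment is 13 ≥ 9, so +4): 13 + 4 = 17.
R7 applies: 17 + 1 = 18.
Final offense level: 18.
Criminal history: 11 prior points → Category D (9+).
Level 18 falls in the 12-21 band.
Grid: Level 12-21 × Category D = 268-312 weeks.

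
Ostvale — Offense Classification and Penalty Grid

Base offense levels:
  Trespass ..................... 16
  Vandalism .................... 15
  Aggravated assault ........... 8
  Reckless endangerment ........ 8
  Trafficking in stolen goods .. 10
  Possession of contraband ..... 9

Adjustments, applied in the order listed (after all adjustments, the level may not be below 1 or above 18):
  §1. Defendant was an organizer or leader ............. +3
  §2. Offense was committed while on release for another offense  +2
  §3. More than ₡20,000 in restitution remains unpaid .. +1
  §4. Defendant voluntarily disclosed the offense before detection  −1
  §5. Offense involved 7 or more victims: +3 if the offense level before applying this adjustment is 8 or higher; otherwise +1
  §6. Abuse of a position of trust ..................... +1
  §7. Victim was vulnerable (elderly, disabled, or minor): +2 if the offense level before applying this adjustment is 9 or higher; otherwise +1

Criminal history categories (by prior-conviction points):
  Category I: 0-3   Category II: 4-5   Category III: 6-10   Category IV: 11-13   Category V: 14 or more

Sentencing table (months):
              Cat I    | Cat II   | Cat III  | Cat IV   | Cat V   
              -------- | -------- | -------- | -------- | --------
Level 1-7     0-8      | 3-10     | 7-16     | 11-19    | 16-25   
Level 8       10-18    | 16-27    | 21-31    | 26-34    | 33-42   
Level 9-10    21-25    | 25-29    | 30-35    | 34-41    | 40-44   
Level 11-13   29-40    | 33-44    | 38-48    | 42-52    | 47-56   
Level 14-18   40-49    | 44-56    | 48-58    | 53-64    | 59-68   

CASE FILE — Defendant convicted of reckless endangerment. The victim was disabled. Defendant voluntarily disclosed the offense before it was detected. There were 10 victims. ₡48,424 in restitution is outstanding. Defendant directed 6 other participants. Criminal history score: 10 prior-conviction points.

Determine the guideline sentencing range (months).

48-58 months

Base offense level for reckless endangerment: 8.
§1 applies: 8 + 3 = 11.
§3 applies: 11 + 1 = 12.
§4 applies: 12 − 1 = 11.
§5 applies (level before this adjustment is 11 ≥ 8, so +3): 11 + 3 = 14.
§7 applies (level before this adjustment is 14 ≥ 9, so +2): 14 + 2 = 16.
Final offense level: 16.
Criminal history: 10 prior points → Category III (6-10).
Level 16 falls in the 14-18 band.
Grid: Level 14-18 × Category III = 48-58 months.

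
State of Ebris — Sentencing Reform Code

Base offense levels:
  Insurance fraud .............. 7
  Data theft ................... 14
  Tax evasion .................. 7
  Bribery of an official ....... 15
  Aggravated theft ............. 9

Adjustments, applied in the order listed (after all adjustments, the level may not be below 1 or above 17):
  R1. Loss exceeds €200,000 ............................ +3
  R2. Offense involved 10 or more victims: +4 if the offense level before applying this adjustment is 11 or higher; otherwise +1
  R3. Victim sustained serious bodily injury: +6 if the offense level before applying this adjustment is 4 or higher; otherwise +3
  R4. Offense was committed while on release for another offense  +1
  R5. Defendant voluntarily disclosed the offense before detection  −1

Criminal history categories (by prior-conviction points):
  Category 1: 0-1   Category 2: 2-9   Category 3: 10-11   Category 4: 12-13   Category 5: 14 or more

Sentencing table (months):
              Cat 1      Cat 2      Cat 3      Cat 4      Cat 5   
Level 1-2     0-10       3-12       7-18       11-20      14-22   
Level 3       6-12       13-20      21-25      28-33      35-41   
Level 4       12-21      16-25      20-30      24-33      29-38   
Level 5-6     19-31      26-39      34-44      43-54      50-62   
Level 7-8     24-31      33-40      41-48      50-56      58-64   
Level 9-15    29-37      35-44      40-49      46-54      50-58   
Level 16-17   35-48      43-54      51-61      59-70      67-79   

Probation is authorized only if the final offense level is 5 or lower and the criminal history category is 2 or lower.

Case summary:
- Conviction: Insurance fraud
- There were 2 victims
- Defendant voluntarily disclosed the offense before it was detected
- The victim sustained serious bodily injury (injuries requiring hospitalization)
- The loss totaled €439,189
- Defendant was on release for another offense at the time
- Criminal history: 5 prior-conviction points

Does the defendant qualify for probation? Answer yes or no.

No

Base offense level for insurance fraud: 7.
R1 applies: 7 + 3 = 10.
R3 applies (level before this adjustment is 10 ≥ 4, so +6): 10 + 6 = 16.
R4 applies: 16 + 1 = 17.
R5 applies: 17 − 1 = 16.
Final offense level: 16.
Criminal history: 5 prior points → Category 2 (2-9).
Level 16 falls in the 16-17 band.
Grid: Level 16-17 × Category 2 = 43-54 months.
Probation check: level 16 > 5 and category 2 ≤ 2 → not eligible.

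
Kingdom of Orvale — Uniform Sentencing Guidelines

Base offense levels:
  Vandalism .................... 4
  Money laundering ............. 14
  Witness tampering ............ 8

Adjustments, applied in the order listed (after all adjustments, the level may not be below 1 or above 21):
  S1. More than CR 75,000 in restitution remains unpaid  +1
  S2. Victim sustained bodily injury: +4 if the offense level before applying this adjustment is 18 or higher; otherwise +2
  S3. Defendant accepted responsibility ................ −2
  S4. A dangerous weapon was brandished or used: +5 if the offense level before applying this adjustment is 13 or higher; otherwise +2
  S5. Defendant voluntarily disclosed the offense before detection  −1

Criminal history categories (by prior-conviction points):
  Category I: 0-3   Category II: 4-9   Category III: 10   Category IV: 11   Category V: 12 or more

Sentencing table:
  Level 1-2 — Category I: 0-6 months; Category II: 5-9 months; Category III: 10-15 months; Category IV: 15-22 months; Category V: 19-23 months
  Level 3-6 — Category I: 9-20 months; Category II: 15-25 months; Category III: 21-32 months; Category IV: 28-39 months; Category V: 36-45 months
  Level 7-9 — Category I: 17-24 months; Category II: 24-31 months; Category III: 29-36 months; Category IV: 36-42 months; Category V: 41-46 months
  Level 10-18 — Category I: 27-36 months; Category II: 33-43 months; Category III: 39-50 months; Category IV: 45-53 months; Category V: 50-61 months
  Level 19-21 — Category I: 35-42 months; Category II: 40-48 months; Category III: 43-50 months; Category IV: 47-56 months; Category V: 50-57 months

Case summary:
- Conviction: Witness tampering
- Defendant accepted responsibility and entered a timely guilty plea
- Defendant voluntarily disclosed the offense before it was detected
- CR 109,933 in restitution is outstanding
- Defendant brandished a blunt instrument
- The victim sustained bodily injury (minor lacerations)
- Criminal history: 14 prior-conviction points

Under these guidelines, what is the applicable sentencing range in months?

50-61 months

Base offense level for witness tampering: 8.
S1 applies: 8 + 1 = 9.
S2 applies (level before this adjustment is 9 < 18, so +2): 9 + 2 = 11.
S3 applies: 11 − 2 = 9.
S4 applies (level before this adjustment is 9 < 13, so +2): 9 + 2 = 11.
S5 applies: 11 − 1 = 10.
Final offense level: 10.
Criminal history: 14 prior points → Category V (12+).
Level 10 falls in the 10-18 band.
Grid: Level 10-18 × Category V = 50-61 months.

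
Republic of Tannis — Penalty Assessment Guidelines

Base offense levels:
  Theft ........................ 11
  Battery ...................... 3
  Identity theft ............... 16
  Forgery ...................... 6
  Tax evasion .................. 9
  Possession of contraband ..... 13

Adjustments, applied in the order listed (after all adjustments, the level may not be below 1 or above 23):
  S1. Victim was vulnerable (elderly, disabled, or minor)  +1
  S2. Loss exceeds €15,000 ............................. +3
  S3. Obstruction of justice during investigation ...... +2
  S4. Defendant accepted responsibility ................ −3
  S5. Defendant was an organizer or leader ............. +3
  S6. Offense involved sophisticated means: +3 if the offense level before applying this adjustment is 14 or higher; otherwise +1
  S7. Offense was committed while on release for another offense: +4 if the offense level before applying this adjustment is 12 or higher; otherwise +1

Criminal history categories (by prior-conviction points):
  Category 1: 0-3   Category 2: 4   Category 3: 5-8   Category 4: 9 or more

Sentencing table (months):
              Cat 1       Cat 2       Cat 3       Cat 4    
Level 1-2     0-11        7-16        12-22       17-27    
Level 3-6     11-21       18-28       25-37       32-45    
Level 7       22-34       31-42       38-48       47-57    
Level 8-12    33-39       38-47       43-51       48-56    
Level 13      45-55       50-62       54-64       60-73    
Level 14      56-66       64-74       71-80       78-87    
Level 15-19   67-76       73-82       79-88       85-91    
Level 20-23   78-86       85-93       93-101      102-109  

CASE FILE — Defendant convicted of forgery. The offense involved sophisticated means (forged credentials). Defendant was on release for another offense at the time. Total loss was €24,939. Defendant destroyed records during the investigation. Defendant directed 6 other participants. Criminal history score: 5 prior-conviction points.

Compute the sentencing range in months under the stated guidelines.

Base offense level for forgery: 6.
S2 applies: 6 + 3 = 9.
S3 applies: 9 + 2 = 11.
S4 does not apply.
S5 applies: 11 + 3 = 14.
S6 applies (level before this adjustment is 14 ≥ 14, so +3): 14 + 3 = 17.
S7 applies (level before this adjustment is 17 ≥ 12, so +4): 17 + 4 = 21.
Final offense level: 21.
Criminal history: 5 prior points → Category 3 (5-8).
Level 21 falls in the 20-23 band.
Grid: Level 20-23 × Category 3 = 93-101 months.

93-101 months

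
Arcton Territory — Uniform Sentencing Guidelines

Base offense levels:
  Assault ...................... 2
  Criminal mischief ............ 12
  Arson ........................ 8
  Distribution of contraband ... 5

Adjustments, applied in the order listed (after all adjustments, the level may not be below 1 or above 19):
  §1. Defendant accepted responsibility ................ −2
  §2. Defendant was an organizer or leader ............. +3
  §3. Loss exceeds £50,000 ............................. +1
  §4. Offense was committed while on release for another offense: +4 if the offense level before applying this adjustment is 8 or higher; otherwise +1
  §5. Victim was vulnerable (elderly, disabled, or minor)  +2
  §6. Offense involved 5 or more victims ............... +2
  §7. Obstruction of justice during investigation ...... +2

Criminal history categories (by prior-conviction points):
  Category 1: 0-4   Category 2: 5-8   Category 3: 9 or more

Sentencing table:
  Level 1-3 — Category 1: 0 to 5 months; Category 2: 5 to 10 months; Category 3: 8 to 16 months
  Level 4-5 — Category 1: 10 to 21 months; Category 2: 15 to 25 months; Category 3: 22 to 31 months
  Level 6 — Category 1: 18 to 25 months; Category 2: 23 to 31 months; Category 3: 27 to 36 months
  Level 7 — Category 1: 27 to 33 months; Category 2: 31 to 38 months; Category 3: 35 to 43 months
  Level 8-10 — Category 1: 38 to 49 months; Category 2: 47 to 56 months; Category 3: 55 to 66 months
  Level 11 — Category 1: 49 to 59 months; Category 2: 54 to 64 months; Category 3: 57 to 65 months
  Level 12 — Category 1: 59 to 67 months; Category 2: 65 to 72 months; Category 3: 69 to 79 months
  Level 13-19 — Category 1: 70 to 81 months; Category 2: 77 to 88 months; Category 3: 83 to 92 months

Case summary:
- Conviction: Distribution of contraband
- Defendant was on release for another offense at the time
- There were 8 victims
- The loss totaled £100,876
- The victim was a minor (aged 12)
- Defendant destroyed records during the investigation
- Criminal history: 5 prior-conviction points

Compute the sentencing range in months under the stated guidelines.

77-88 months

Base offense level for distribution of contraband: 5.
§1 does not apply.
§2 does not apply.
§3 applies: 5 + 1 = 6.
§4 applies (level before this adjustment is 6 < 8, so +1): 6 + 1 = 7.
§5 applies: 7 + 2 = 9.
§6 applies: 9 + 2 = 11.
§7 applies: 11 + 2 = 13.
Final offense level: 13.
Criminal history: 5 prior points → Category 2 (5-8).
Level 13 falls in the 13-19 band.
Grid: Level 13-19 × Category 2 = 77-88 months.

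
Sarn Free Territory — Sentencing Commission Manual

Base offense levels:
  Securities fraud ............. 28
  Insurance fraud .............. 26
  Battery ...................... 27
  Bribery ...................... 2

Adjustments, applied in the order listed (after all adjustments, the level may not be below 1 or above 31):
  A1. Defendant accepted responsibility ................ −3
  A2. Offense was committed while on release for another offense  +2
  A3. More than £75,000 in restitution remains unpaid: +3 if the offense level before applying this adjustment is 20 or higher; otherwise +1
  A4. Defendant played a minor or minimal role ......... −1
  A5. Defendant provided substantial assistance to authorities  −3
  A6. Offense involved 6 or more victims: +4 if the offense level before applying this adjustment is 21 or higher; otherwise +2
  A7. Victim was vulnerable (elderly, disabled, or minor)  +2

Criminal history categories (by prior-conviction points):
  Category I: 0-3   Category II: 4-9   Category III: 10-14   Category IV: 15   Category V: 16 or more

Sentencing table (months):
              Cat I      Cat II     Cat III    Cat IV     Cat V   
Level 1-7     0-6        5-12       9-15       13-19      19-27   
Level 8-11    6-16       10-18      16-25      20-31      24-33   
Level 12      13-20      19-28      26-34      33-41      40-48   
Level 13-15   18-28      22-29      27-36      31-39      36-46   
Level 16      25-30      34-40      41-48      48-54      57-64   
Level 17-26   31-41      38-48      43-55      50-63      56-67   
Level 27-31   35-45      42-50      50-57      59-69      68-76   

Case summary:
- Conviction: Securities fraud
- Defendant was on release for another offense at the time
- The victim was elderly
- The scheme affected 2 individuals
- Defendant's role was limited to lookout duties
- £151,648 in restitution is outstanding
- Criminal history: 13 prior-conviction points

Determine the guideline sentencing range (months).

Base offense level for securities fraud: 28.
A1 does not apply.
A2 applies: 28 + 2 = 30.
A3 applies (level before this adjustment is 30 ≥ 20, so +3): 30 + 3 = 33.
A4 applies: 33 − 1 = 32.
A5 does not apply.
A7 applies: 32 + 2 = 34.
Level 34 exceeds the maximum of 31; capped at 31.
Final offense level: 31.
Criminal history: 13 prior points → Category III (10-14).
Level 31 falls in the 27-31 band.
Grid: Level 27-31 × Category III = 50-57 months.

50-57 months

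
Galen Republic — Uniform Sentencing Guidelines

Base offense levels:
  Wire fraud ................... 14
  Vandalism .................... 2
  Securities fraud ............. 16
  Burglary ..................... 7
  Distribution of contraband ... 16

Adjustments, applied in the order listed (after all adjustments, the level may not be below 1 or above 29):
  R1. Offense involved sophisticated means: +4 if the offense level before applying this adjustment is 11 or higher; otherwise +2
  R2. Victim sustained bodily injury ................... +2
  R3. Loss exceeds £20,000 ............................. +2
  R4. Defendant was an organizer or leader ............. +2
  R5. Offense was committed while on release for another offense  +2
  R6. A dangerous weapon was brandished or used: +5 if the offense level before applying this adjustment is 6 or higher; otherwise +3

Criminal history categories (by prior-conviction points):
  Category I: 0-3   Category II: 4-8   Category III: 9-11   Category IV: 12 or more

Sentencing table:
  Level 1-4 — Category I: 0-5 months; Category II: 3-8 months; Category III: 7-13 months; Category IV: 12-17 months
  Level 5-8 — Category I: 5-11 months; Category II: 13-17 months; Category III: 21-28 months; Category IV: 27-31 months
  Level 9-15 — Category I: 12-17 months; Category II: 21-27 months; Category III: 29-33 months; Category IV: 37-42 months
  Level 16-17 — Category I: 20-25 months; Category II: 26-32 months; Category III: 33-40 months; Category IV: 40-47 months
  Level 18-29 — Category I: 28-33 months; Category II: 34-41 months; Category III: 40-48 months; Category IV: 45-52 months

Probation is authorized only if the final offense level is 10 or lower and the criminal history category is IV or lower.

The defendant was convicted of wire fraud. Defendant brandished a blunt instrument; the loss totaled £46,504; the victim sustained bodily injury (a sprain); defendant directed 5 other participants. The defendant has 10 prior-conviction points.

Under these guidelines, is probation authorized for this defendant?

Base offense level for wire fraud: 14.
R1 does not apply.
R2 applies: 14 + 2 = 16.
R3 applies: 16 + 2 = 18.
R4 applies: 18 + 2 = 20.
R6 applies (level before this adjustment is 20 ≥ 6, so +5): 20 + 5 = 25.
Final offense level: 25.
Criminal history: 10 prior points → Category III (9-11).
Level 25 falls in the 18-29 band.
Grid: Level 18-29 × Category III = 40-48 months.
Probation check: level 25 > 10 and category III ≤ IV → not eligible.

No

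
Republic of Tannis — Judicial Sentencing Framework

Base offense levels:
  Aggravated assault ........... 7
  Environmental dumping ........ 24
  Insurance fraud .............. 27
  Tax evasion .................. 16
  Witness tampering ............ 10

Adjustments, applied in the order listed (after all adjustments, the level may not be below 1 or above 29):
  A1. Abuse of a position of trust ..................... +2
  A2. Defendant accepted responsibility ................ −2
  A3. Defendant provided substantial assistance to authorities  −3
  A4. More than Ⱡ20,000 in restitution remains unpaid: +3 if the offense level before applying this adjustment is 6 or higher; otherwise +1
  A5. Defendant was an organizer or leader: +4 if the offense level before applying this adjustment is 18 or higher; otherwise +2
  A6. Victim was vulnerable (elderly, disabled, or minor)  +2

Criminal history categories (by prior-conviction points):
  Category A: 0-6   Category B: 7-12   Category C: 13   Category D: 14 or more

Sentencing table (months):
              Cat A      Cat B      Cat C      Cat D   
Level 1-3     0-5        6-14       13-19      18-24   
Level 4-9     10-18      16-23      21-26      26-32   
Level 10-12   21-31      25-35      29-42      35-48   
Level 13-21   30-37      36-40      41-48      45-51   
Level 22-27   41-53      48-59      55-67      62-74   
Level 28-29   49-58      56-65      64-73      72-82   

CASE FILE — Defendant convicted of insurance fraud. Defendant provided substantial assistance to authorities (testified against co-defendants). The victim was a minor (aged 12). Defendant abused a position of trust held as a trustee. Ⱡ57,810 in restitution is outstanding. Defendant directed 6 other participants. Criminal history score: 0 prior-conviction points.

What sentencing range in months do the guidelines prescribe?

49-58 months

Base offense level for insurance fraud: 27.
A1 applies: 27 + 2 = 29.
A2 does not apply.
A3 applies: 29 − 3 = 26.
A4 applies (level before this adjustment is 26 ≥ 6, so +3): 26 + 3 = 29.
A5 applies (level before this adjustment is 29 ≥ 18, so +4): 29 + 4 = 33.
A6 applies: 33 + 2 = 35.
Level 35 exceeds the maximum of 29; capped at 29.
Final offense level: 29.
Criminal history: 0 prior points → Category A (0-6).
Level 29 falls in the 28-29 band.
Grid: Level 28-29 × Category A = 49-58 months.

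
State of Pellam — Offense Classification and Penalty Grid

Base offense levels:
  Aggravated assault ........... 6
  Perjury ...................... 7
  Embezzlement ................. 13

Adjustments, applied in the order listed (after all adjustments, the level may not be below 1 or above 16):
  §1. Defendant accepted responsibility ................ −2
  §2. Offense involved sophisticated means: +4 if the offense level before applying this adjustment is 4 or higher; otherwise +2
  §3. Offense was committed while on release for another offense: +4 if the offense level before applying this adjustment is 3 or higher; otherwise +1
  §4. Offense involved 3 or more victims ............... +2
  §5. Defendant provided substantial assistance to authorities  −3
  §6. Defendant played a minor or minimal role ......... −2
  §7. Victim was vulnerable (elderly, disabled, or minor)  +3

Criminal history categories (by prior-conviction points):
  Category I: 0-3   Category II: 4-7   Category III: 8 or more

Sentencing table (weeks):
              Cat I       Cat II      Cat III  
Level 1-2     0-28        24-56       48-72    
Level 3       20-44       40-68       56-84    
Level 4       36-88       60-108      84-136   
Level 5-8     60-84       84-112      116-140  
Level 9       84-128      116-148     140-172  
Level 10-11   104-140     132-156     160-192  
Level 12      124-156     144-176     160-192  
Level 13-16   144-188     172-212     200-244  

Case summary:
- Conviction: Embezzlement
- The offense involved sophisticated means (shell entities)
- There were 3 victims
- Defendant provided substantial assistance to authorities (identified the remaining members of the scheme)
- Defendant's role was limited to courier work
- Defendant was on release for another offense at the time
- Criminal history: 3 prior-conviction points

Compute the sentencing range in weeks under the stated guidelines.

144-188 weeks

Base offense level for embezzlement: 13.
§2 applies (level before this adjustment is 13 ≥ 4, so +4): 13 + 4 = 17.
§3 applies (level before this adjustment is 17 ≥ 3, so +4): 17 + 4 = 21.
§4 applies: 21 + 2 = 23.
§5 applies: 23 − 3 = 20.
§6 applies: 20 − 2 = 18.
Level 18 exceeds the maximum of 16; capped at 16.
Final offense level: 16.
Criminal history: 3 prior points → Category I (0-3).
Level 16 falls in the 13-16 band.
Grid: Level 13-16 × Category I = 144-188 weeks.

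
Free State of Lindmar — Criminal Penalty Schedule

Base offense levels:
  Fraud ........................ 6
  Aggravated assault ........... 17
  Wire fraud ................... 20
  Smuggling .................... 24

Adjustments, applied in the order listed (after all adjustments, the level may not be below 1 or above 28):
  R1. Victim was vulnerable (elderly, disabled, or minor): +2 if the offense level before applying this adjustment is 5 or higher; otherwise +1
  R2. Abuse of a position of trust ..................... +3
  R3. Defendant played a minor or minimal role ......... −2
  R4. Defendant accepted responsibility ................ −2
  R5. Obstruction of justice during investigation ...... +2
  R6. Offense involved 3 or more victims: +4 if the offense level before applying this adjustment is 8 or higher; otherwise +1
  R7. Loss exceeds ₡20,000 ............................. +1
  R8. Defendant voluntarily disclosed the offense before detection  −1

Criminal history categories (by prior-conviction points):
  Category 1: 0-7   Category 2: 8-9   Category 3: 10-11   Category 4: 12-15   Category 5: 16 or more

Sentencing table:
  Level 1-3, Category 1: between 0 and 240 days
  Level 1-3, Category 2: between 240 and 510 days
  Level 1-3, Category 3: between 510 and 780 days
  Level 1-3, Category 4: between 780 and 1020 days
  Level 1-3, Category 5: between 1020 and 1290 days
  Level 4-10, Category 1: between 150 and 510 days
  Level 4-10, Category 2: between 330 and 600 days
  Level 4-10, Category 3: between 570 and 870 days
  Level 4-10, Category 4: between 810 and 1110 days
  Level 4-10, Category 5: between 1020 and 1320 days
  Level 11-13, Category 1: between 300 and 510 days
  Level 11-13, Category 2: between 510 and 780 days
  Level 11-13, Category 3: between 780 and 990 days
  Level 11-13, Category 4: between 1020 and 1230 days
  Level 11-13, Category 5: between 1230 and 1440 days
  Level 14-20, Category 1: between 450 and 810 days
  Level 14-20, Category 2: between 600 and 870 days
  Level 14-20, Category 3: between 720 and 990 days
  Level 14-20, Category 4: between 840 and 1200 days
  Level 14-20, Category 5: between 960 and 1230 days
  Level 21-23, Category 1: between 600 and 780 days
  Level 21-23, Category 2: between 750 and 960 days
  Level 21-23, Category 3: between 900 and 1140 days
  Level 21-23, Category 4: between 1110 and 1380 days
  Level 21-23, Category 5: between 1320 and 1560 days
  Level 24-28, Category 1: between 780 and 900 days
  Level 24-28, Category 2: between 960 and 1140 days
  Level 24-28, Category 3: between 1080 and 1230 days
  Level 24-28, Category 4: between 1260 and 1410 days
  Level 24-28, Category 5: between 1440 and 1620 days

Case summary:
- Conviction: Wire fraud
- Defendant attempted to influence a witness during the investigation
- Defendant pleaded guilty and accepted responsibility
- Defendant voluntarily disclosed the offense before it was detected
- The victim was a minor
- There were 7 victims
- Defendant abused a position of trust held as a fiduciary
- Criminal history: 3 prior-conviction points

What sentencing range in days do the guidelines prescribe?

Base offense level for wire fraud: 20.
R1 applies (level before this adjustment is 20 ≥ 5, so +2): 20 + 2 = 22.
R2 applies: 22 + 3 = 25.
R4 applies: 25 − 2 = 23.
R5 applies: 23 + 2 = 25.
R6 applies (level before this adjustment is 25 ≥ 8, so +4): 25 + 4 = 29.
R7 does not apply.
R8 applies: 29 − 1 = 28.
Final offense level: 28.
Criminal history: 3 prior points → Category 1 (0-7).
Level 28 falls in the 24-28 band.
Grid: Level 24-28 × Category 1 = 780-900 days.

780-900 days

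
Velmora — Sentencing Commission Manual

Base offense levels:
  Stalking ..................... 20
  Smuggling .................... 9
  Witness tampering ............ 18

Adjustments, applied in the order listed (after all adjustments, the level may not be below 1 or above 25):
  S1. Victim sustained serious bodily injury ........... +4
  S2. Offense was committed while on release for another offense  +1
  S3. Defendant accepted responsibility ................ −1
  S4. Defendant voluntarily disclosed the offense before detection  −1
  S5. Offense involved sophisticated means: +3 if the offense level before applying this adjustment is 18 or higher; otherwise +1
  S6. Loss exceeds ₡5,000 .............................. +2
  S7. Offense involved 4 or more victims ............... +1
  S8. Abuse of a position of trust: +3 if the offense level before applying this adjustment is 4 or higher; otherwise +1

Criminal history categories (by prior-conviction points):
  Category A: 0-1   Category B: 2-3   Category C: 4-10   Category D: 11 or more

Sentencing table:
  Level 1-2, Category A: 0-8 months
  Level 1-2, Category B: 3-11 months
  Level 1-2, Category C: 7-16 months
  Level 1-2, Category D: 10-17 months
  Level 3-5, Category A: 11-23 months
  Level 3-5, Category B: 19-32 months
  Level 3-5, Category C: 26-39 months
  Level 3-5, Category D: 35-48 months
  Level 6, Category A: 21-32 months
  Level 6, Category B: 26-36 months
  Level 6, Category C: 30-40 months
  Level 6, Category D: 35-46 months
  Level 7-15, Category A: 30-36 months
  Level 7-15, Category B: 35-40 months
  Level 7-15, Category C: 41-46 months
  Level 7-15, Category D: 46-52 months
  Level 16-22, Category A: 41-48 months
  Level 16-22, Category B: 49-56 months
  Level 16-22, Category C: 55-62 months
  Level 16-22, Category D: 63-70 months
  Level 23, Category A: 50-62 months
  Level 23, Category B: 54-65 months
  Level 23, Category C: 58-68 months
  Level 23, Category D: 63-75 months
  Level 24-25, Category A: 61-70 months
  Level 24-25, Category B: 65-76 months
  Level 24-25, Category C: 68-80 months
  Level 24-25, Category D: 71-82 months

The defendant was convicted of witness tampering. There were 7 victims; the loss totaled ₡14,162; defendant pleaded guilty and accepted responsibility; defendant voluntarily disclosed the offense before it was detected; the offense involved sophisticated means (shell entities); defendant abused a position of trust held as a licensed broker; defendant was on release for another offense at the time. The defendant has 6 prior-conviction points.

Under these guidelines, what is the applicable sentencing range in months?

Base offense level for witness tampering: 18.
S1 does not apply.
S2 applies: 18 + 1 = 19.
S3 applies: 19 − 1 = 18.
S4 applies: 18 − 1 = 17.
S5 applies (level before this adjustment is 17 < 18, so +1): 17 + 1 = 18.
S6 applies: 18 + 2 = 20.
S7 applies: 20 + 1 = 21.
S8 applies (level before this adjustment is 21 ≥ 4, so +3): 21 + 3 = 24.
Final offense level: 24.
Criminal history: 6 prior points → Category C (4-10).
Level 24 falls in the 24-25 band.
Grid: Level 24-25 × Category C = 68-80 months.

68-80 months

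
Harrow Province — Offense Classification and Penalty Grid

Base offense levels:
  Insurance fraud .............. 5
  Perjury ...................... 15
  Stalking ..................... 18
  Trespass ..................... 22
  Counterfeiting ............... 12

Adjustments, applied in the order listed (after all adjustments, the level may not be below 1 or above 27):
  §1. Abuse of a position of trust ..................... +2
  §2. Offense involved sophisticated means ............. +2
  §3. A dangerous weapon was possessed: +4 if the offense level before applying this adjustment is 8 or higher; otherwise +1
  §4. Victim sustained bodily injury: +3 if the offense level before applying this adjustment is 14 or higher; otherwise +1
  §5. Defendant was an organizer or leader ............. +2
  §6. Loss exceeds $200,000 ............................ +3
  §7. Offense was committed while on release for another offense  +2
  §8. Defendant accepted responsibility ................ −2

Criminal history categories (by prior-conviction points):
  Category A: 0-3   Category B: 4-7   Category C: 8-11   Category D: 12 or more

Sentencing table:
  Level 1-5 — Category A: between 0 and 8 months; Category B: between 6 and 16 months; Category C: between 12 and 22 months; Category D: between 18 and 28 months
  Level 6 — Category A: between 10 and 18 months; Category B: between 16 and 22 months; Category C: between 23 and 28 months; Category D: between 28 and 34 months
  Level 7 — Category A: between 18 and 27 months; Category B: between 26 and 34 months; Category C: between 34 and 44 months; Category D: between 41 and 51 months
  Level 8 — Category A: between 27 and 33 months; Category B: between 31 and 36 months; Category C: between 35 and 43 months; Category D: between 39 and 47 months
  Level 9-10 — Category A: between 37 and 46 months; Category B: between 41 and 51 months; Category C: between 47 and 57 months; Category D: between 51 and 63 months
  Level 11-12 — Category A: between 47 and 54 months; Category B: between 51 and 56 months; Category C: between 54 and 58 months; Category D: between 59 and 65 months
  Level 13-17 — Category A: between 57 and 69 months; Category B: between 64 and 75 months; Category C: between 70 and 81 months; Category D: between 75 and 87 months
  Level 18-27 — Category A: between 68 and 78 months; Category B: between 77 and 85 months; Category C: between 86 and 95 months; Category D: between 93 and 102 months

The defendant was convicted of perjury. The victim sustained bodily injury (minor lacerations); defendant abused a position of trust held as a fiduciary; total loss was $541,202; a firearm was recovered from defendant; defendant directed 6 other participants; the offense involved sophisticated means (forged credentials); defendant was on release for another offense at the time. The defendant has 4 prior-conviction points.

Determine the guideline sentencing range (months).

Base offense level for perjury: 15.
§1 applies: 15 + 2 = 17.
§2 applies: 17 + 2 = 19.
§3 applies (level before this adjustment is 19 ≥ 8, so +4): 19 + 4 = 23.
§4 applies (level before this adjustment is 23 ≥ 14, so +3): 23 + 3 = 26.
§5 applies: 26 + 2 = 28.
§6 applies: 28 + 3 = 31.
§7 applies: 31 + 2 = 33.
Level 33 exceeds the maximum of 27; capped at 27.
Final offense level: 27.
Criminal history: 4 prior points → Category B (4-7).
Level 27 falls in the 18-27 band.
Grid: Level 18-27 × Category B = 77-85 months.

77-85 months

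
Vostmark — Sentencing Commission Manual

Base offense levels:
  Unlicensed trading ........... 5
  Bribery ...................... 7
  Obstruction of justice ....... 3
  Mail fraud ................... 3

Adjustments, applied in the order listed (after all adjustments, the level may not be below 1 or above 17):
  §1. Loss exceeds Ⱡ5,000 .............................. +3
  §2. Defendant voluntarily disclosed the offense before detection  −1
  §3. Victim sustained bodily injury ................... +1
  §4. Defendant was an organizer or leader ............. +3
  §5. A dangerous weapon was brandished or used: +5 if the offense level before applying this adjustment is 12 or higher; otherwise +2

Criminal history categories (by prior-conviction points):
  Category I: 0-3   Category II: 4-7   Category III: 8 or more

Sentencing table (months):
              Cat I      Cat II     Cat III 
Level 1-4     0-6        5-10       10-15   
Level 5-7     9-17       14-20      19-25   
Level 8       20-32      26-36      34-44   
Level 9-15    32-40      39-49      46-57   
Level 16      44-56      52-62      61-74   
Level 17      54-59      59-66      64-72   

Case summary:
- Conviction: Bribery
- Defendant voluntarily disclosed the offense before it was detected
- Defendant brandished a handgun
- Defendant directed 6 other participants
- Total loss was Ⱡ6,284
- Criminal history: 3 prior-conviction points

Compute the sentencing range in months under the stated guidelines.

Base offense level for bribery: 7.
§1 applies: 7 + 3 = 10.
§2 applies: 10 − 1 = 9.
§4 applies: 9 + 3 = 12.
§5 applies (level before this adjustment is 12 ≥ 12, so +5): 12 + 5 = 17.
Final offense level: 17.
Criminal history: 3 prior points → Category I (0-3).
Level 17 falls in the 17 band.
Grid: Level 17 × Category I = 54-59 months.

54-59 months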